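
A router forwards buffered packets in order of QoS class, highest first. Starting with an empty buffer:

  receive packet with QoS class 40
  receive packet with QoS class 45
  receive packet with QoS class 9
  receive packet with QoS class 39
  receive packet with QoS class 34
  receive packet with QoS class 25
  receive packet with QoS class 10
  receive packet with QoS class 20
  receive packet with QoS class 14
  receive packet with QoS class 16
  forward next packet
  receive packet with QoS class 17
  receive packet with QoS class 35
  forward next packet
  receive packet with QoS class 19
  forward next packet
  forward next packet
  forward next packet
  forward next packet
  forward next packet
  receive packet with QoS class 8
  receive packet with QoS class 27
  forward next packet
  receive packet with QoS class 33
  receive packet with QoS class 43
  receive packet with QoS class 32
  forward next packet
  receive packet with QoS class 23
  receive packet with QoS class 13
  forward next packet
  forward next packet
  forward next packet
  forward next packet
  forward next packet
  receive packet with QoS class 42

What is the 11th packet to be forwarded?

insert 40 → {40}
insert 45 → {45, 40}
insert 9 → {45, 40, 9}
insert 39 → {45, 40, 39, 9}
insert 34 → {45, 40, 39, 34, 9}
insert 25 → {45, 40, 39, 34, 25, 9}
insert 10 → {45, 40, 39, 34, 25, 10, 9}
insert 20 → {45, 40, 39, 34, 25, 20, 10, 9}
insert 14 → {45, 40, 39, 34, 25, 20, 14, 10, 9}
insert 16 → {45, 40, 39, 34, 25, 20, 16, 14, 10, 9}
forward next packet → 45; now {40, 39, 34, 25, 20, 16, 14, 10, 9}
insert 17 → {40, 39, 34, 25, 20, 17, 16, 14, 10, 9}
insert 35 → {40, 39, 35, 34, 25, 20, 17, 16, 14, 10, 9}
forward next packet → 40; now {39, 35, 34, 25, 20, 17, 16, 14, 10, 9}
insert 19 → {39, 35, 34, 25, 20, 19, 17, 16, 14, 10, 9}
forward next packet → 39; now {35, 34, 25, 20, 19, 17, 16, 14, 10, 9}
forward next packet → 35; now {34, 25, 20, 19, 17, 16, 14, 10, 9}
forward next packet → 34; now {25, 20, 19, 17, 16, 14, 10, 9}
forward next packet → 25; now {20, 19, 17, 16, 14, 10, 9}
forward next packet → 20; now {19, 17, 16, 14, 10, 9}
insert 8 → {19, 17, 16, 14, 10, 9, 8}
insert 27 → {27, 19, 17, 16, 14, 10, 9, 8}
forward next packet → 27; now {19, 17, 16, 14, 10, 9, 8}
insert 33 → {33, 19, 17, 16, 14, 10, 9, 8}
insert 43 → {43, 33, 19, 17, 16, 14, 10, 9, 8}
insert 32 → {43, 33, 32, 19, 17, 16, 14, 10, 9, 8}
forward next packet → 43; now {33, 32, 19, 17, 16, 14, 10, 9, 8}
insert 23 → {33, 32, 23, 19, 17, 16, 14, 10, 9, 8}
insert 13 → {33, 32, 23, 19, 17, 16, 14, 13, 10, 9, 8}
forward next packet → 33; now {32, 23, 19, 17, 16, 14, 13, 10, 9, 8}
forward next packet → 32; now {23, 19, 17, 16, 14, 13, 10, 9, 8}
forward next packet → 23; now {19, 17, 16, 14, 13, 10, 9, 8}
forward next packet → 19; now {17, 16, 14, 13, 10, 9, 8}
forward next packet → 17; now {16, 14, 13, 10, 9, 8}
insert 42 → {42, 16, 14, 13, 10, 9, 8}

32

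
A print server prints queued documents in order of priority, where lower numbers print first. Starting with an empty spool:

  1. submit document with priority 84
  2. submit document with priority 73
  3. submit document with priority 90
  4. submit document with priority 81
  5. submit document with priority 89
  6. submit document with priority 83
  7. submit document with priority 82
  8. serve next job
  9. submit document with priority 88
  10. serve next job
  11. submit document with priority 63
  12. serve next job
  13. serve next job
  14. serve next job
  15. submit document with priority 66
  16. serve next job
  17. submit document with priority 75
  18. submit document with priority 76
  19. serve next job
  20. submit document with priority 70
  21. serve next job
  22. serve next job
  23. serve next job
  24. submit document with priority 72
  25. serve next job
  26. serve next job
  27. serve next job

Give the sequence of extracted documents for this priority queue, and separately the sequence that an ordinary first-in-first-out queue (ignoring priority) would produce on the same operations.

insert 84 → {84}
insert 73 → {73, 84}
insert 90 → {73, 84, 90}
insert 81 → {73, 81, 84, 90}
insert 89 → {73, 81, 84, 89, 90}
insert 83 → {73, 81, 83, 84, 89, 90}
insert 82 → {73, 81, 82, 83, 84, 89, 90}
serve next job → 73; now {81, 82, 83, 84, 89, 90}
insert 88 → {81, 82, 83, 84, 88, 89, 90}
serve next job → 81; now {82, 83, 84, 88, 89, 90}
insert 63 → {63, 82, 83, 84, 88, 89, 90}
serve next job → 63; now {82, 83, 84, 88, 89, 90}
serve next job → 82; now {83, 84, 88, 89, 90}
serve next job → 83; now {84, 88, 89, 90}
insert 66 → {66, 84, 88, 89, 90}
serve next job → 66; now {84, 88, 89, 90}
insert 75 → {75, 84, 88, 89, 90}
insert 76 → {75, 76, 84, 88, 89, 90}
serve next job → 75; now {76, 84, 88, 89, 90}
insert 70 → {70, 76, 84, 88, 89, 90}
serve next job → 70; now {76, 84, 88, 89, 90}
serve next job → 76; now {84, 88, 89, 90}
serve next job → 84; now {88, 89, 90}
insert 72 → {72, 88, 89, 90}
serve next job → 72; now {88, 89, 90}
serve next job → 88; now {89, 90}
serve next job → 89; now {90}

priority queue: [73, 81, 63, 82, 83, 66, 75, 70, 76, 84, 72, 88, 89]; FIFO queue: 84 → 73 → 90 → 81 → 89 → 83 → 82 → 88 → 63 → 66 → 75 → 76 → 70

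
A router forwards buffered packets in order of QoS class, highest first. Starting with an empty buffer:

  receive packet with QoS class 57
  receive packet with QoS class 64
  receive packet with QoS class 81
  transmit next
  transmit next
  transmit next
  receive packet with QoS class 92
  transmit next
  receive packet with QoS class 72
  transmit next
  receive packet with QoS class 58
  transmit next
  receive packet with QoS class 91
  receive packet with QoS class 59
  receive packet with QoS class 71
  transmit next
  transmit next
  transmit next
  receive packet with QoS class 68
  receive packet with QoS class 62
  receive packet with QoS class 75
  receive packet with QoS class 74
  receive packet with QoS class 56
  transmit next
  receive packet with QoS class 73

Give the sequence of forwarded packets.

81, 64, 57, 92, 72, 58, 91, 71, 59, 75

insert 57 → {57}
insert 64 → {64, 57}
insert 81 → {81, 64, 57}
transmit next → 81; now {64, 57}
transmit next → 64; now {57}
transmit next → 57; now {}
insert 92 → {92}
transmit next → 92; now {}
insert 72 → {72}
transmit next → 72; now {}
insert 58 → {58}
transmit next → 58; now {}
insert 91 → {91}
insert 59 → {91, 59}
insert 71 → {91, 71, 59}
transmit next → 91; now {71, 59}
transmit next → 71; now {59}
transmit next → 59; now {}
insert 68 → {68}
insert 62 → {68, 62}
insert 75 → {75, 68, 62}
insert 74 → {75, 74, 68, 62}
insert 56 → {75, 74, 68, 62, 56}
transmit next → 75; now {74, 68, 62, 56}
insert 73 → {74, 73, 68, 62, 56}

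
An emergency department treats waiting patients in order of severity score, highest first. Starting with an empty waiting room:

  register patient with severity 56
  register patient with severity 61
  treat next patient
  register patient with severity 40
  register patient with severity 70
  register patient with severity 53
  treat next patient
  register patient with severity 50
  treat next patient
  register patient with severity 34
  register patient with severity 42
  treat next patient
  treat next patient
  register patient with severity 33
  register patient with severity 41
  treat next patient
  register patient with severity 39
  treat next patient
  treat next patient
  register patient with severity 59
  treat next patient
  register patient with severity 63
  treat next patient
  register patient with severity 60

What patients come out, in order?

61, 70, 56, 53, 50, 42, 41, 40, 59, 63

insert 56 → {56}
insert 61 → {61, 56}
treat next patient → 61; now {56}
insert 40 → {56, 40}
insert 70 → {70, 56, 40}
insert 53 → {70, 56, 53, 40}
treat next patient → 70; now {56, 53, 40}
insert 50 → {56, 53, 50, 40}
treat next patient → 56; now {53, 50, 40}
insert 34 → {53, 50, 40, 34}
insert 42 → {53, 50, 42, 40, 34}
treat next patient → 53; now {50, 42, 40, 34}
treat next patient → 50; now {42, 40, 34}
insert 33 → {42, 40, 34, 33}
insert 41 → {42, 41, 40, 34, 33}
treat next patient → 42; now {41, 40, 34, 33}
insert 39 → {41, 40, 39, 34, 33}
treat next patient → 41; now {40, 39, 34, 33}
treat next patient → 40; now {39, 34, 33}
insert 59 → {59, 39, 34, 33}
treat next patient → 59; now {39, 34, 33}
insert 63 → {63, 39, 34, 33}
treat next patient → 63; now {39, 34, 33}
insert 60 → {60, 39, 34, 33}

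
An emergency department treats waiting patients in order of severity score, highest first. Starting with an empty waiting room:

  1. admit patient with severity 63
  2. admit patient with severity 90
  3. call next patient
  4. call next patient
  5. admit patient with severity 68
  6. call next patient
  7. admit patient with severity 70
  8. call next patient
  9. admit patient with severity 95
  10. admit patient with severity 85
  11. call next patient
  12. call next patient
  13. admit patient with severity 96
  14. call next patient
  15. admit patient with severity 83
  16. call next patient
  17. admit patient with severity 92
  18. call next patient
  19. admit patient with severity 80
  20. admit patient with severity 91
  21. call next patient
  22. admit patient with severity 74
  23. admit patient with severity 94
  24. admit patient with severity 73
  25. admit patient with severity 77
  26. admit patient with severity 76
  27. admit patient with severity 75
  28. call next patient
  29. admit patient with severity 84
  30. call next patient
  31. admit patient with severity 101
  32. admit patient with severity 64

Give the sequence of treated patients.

90 → 63 → 68 → 70 → 95 → 85 → 96 → 83 → 92 → 91 → 94 → 84

insert 63 → {63}
insert 90 → {90, 63}
call next patient → 90; now {63}
call next patient → 63; now {}
insert 68 → {68}
call next patient → 68; now {}
insert 70 → {70}
call next patient → 70; now {}
insert 95 → {95}
insert 85 → {95, 85}
call next patient → 95; now {85}
call next patient → 85; now {}
insert 96 → {96}
call next patient → 96; now {}
insert 83 → {83}
call next patient → 83; now {}
insert 92 → {92}
call next patient → 92; now {}
insert 80 → {80}
insert 91 → {91, 80}
call next patient → 91; now {80}
insert 74 → {80, 74}
insert 94 → {94, 80, 74}
insert 73 → {94, 80, 74, 73}
insert 77 → {94, 80, 77, 74, 73}
insert 76 → {94, 80, 77, 76, 74, 73}
insert 75 → {94, 80, 77, 76, 75, 74, 73}
call next patient → 94; now {80, 77, 76, 75, 74, 73}
insert 84 → {84, 80, 77, 76, 75, 74, 73}
call next patient → 84; now {80, 77, 76, 75, 74, 73}
insert 101 → {101, 80, 77, 76, 75, 74, 73}
insert 64 → {101, 80, 77, 76, 75, 74, 73, 64}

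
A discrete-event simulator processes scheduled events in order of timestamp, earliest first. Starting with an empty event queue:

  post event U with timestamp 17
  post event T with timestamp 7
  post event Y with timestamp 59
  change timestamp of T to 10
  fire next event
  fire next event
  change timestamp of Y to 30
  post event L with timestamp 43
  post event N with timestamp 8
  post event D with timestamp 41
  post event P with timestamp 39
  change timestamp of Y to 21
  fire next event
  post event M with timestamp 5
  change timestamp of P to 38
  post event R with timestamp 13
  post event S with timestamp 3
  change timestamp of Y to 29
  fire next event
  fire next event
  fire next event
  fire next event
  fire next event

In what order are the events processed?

add U (timestamp 17) → {U:17}
add T (timestamp 7) → {T:7, U:17}
add Y (timestamp 59) → {T:7, U:17, Y:59}
update T to timestamp 10 → {T:10, U:17, Y:59}
fire next event → T; now {U:17, Y:59}
fire next event → U; now {Y:59}
update Y to timestamp 30 → {Y:30}
add L (timestamp 43) → {Y:30, L:43}
add N (timestamp 8) → {N:8, Y:30, L:43}
add D (timestamp 41) → {N:8, Y:30, D:41, L:43}
add P (timestamp 39) → {N:8, Y:30, P:39, D:41, L:43}
update Y to timestamp 21 → {N:8, Y:21, P:39, D:41, L:43}
fire next event → N; now {Y:21, P:39, D:41, L:43}
add M (timestamp 5) → {M:5, Y:21, P:39, D:41, L:43}
update P to timestamp 38 → {M:5, Y:21, P:38, D:41, L:43}
add R (timestamp 13) → {M:5, R:13, Y:21, P:38, D:41, L:43}
add S (timestamp 3) → {S:3, M:5, R:13, Y:21, P:38, D:41, L:43}
update Y to timestamp 29 → {S:3, M:5, R:13, Y:29, P:38, D:41, L:43}
fire next event → S; now {M:5, R:13, Y:29, P:38, D:41, L:43}
fire next event → M; now {R:13, Y:29, P:38, D:41, L:43}
fire next event → R; now {Y:29, P:38, D:41, L:43}
fire next event → Y; now {P:38, D:41, L:43}
fire next event → P; now {D:41, L:43}

T, U, N, S, M, R, Y, P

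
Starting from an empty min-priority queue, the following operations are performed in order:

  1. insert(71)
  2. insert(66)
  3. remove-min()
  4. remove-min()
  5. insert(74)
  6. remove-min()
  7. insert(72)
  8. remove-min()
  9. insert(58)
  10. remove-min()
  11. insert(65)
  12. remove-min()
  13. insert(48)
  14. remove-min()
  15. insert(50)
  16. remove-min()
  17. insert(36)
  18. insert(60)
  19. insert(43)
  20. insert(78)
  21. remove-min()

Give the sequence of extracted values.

insert 71 → {71}
insert 66 → {66, 71}
remove-min → 66; now {71}
remove-min → 71; now {}
insert 74 → {74}
remove-min → 74; now {}
insert 72 → {72}
remove-min → 72; now {}
insert 58 → {58}
remove-min → 58; now {}
insert 65 → {65}
remove-min → 65; now {}
insert 48 → {48}
remove-min → 48; now {}
insert 50 → {50}
remove-min → 50; now {}
insert 36 → {36}
insert 60 → {36, 60}
insert 43 → {36, 43, 60}
insert 78 → {36, 43, 60, 78}
remove-min → 36; now {43, 60, 78}

66, 71, 74, 72, 58, 65, 48, 50, 36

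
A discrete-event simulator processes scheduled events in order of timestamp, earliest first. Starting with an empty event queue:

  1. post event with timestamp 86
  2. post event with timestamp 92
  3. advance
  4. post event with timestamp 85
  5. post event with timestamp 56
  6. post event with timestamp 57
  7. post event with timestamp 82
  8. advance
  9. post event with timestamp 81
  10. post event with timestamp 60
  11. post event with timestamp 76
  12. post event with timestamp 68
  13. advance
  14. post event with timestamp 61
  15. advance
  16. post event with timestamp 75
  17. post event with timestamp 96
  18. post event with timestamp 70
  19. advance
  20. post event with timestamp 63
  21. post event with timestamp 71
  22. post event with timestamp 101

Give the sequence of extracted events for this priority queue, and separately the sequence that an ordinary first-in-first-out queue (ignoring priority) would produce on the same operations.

insert 86 → {86}
insert 92 → {86, 92}
advance → 86; now {92}
insert 85 → {85, 92}
insert 56 → {56, 85, 92}
insert 57 → {56, 57, 85, 92}
insert 82 → {56, 57, 82, 85, 92}
advance → 56; now {57, 82, 85, 92}
insert 81 → {57, 81, 82, 85, 92}
insert 60 → {57, 60, 81, 82, 85, 92}
insert 76 → {57, 60, 76, 81, 82, 85, 92}
insert 68 → {57, 60, 68, 76, 81, 82, 85, 92}
advance → 57; now {60, 68, 76, 81, 82, 85, 92}
insert 61 → {60, 61, 68, 76, 81, 82, 85, 92}
advance → 60; now {61, 68, 76, 81, 82, 85, 92}
insert 75 → {61, 68, 75, 76, 81, 82, 85, 92}
insert 96 → {61, 68, 75, 76, 81, 82, 85, 92, 96}
insert 70 → {61, 68, 70, 75, 76, 81, 82, 85, 92, 96}
advance → 61; now {68, 70, 75, 76, 81, 82, 85, 92, 96}
insert 63 → {63, 68, 70, 75, 76, 81, 82, 85, 92, 96}
insert 71 → {63, 68, 70, 71, 75, 76, 81, 82, 85, 92, 96}
insert 101 → {63, 68, 70, 71, 75, 76, 81, 82, 85, 92, 96, 101}

priority queue: 86, 56, 57, 60, 61; FIFO queue: 86 → 92 → 85 → 56 → 57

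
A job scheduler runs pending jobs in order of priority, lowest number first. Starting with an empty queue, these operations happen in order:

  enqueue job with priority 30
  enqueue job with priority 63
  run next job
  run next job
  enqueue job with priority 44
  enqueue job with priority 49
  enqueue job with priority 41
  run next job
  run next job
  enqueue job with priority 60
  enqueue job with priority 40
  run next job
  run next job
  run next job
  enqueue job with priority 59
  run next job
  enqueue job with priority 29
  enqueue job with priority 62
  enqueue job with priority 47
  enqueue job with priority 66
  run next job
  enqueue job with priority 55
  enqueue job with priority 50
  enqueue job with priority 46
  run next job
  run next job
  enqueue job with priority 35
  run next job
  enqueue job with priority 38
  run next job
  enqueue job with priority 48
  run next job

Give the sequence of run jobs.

30, 63, 41, 44, 40, 49, 60, 59, 29, 46, 47, 35, 38, 48

insert 30 → {30}
insert 63 → {30, 63}
run next job → 30; now {63}
run next job → 63; now {}
insert 44 → {44}
insert 49 → {44, 49}
insert 41 → {41, 44, 49}
run next job → 41; now {44, 49}
run next job → 44; now {49}
insert 60 → {49, 60}
insert 40 → {40, 49, 60}
run next job → 40; now {49, 60}
run next job → 49; now {60}
run next job → 60; now {}
insert 59 → {59}
run next job → 59; now {}
insert 29 → {29}
insert 62 → {29, 62}
insert 47 → {29, 47, 62}
insert 66 → {29, 47, 62, 66}
run next job → 29; now {47, 62, 66}
insert 55 → {47, 55, 62, 66}
insert 50 → {47, 50, 55, 62, 66}
insert 46 → {46, 47, 50, 55, 62, 66}
run next job → 46; now {47, 50, 55, 62, 66}
run next job → 47; now {50, 55, 62, 66}
insert 35 → {35, 50, 55, 62, 66}
run next job → 35; now {50, 55, 62, 66}
insert 38 → {38, 50, 55, 62, 66}
run next job → 38; now {50, 55, 62, 66}
insert 48 → {48, 50, 55, 62, 66}
run next job → 48; now {50, 55, 62, 66}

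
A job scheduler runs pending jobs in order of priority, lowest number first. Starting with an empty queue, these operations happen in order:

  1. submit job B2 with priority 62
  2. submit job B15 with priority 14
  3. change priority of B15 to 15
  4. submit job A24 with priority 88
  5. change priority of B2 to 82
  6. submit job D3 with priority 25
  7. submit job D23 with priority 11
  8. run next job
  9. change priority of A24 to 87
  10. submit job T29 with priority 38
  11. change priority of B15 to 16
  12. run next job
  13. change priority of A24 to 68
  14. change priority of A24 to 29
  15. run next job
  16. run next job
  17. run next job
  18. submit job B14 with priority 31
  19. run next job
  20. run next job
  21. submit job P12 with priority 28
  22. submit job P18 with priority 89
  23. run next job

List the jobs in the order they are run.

D23, B15, D3, A24, T29, B14, B2, P12

add B2 (priority 62) → {B2:62}
add B15 (priority 14) → {B15:14, B2:62}
update B15 to priority 15 → {B15:15, B2:62}
add A24 (priority 88) → {B15:15, B2:62, A24:88}
update B2 to priority 82 → {B15:15, B2:82, A24:88}
add D3 (priority 25) → {B15:15, D3:25, B2:82, A24:88}
add D23 (priority 11) → {D23:11, B15:15, D3:25, B2:82, A24:88}
run next job → D23; now {B15:15, D3:25, B2:82, A24:88}
update A24 to priority 87 → {B15:15, D3:25, B2:82, A24:87}
add T29 (priority 38) → {B15:15, D3:25, T29:38, B2:82, A24:87}
update B15 to priority 16 → {B15:16, D3:25, T29:38, B2:82, A24:87}
run next job → B15; now {D3:25, T29:38, B2:82, A24:87}
update A24 to priority 68 → {D3:25, T29:38, A24:68, B2:82}
update A24 to priority 29 → {D3:25, A24:29, T29:38, B2:82}
run next job → D3; now {A24:29, T29:38, B2:82}
run next job → A24; now {T29:38, B2:82}
run next job → T29; now {B2:82}
add B14 (priority 31) → {B14:31, B2:82}
run next job → B14; now {B2:82}
run next job → B2; now {}
add P12 (priority 28) → {P12:28}
add P18 (priority 89) → {P12:28, P18:89}
run next job → P12; now {P18:89}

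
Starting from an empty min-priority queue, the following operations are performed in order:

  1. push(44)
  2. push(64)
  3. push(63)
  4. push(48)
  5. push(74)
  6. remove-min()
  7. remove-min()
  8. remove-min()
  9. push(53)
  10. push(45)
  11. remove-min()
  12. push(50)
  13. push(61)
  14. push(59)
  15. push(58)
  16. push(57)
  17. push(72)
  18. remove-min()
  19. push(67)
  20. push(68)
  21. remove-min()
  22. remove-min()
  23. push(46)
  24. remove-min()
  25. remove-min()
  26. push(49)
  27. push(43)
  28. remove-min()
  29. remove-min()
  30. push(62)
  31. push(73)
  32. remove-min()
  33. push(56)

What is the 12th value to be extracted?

59

insert 44 → {44}
insert 64 → {44, 64}
insert 63 → {44, 63, 64}
insert 48 → {44, 48, 63, 64}
insert 74 → {44, 48, 63, 64, 74}
remove-min → 44; now {48, 63, 64, 74}
remove-min → 48; now {63, 64, 74}
remove-min → 63; now {64, 74}
insert 53 → {53, 64, 74}
insert 45 → {45, 53, 64, 74}
remove-min → 45; now {53, 64, 74}
insert 50 → {50, 53, 64, 74}
insert 61 → {50, 53, 61, 64, 74}
insert 59 → {50, 53, 59, 61, 64, 74}
insert 58 → {50, 53, 58, 59, 61, 64, 74}
insert 57 → {50, 53, 57, 58, 59, 61, 64, 74}
insert 72 → {50, 53, 57, 58, 59, 61, 64, 72, 74}
remove-min → 50; now {53, 57, 58, 59, 61, 64, 72, 74}
insert 67 → {53, 57, 58, 59, 61, 64, 67, 72, 74}
insert 68 → {53, 57, 58, 59, 61, 64, 67, 68, 72, 74}
remove-min → 53; now {57, 58, 59, 61, 64, 67, 68, 72, 74}
remove-min → 57; now {58, 59, 61, 64, 67, 68, 72, 74}
insert 46 → {46, 58, 59, 61, 64, 67, 68, 72, 74}
remove-min → 46; now {58, 59, 61, 64, 67, 68, 72, 74}
remove-min → 58; now {59, 61, 64, 67, 68, 72, 74}
insert 49 → {49, 59, 61, 64, 67, 68, 72, 74}
insert 43 → {43, 49, 59, 61, 64, 67, 68, 72, 74}
remove-min → 43; now {49, 59, 61, 64, 67, 68, 72, 74}
remove-min → 49; now {59, 61, 64, 67, 68, 72, 74}
insert 62 → {59, 61, 62, 64, 67, 68, 72, 74}
insert 73 → {59, 61, 62, 64, 67, 68, 72, 73, 74}
remove-min → 59; now {61, 62, 64, 67, 68, 72, 73, 74}
insert 56 → {56, 61, 62, 64, 67, 68, 72, 73, 74}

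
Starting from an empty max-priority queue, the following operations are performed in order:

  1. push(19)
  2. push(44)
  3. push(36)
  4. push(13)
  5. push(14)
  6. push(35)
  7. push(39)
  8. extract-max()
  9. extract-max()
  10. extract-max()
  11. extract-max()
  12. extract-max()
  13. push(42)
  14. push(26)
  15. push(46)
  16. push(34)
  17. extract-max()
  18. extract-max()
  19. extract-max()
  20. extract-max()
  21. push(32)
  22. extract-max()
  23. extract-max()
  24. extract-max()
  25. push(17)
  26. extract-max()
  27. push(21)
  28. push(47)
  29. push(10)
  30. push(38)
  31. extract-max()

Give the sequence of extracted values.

44, 39, 36, 35, 19, 46, 42, 34, 26, 32, 14, 13, 17, 47

insert 19 → {19}
insert 44 → {44, 19}
insert 36 → {44, 36, 19}
insert 13 → {44, 36, 19, 13}
insert 14 → {44, 36, 19, 14, 13}
insert 35 → {44, 36, 35, 19, 14, 13}
insert 39 → {44, 39, 36, 35, 19, 14, 13}
extract-max → 44; now {39, 36, 35, 19, 14, 13}
extract-max → 39; now {36, 35, 19, 14, 13}
extract-max → 36; now {35, 19, 14, 13}
extract-max → 35; now {19, 14, 13}
extract-max → 19; now {14, 13}
insert 42 → {42, 14, 13}
insert 26 → {42, 26, 14, 13}
insert 46 → {46, 42, 26, 14, 13}
insert 34 → {46, 42, 34, 26, 14, 13}
extract-max → 46; now {42, 34, 26, 14, 13}
extract-max → 42; now {34, 26, 14, 13}
extract-max → 34; now {26, 14, 13}
extract-max → 26; now {14, 13}
insert 32 → {32, 14, 13}
extract-max → 32; now {14, 13}
extract-max → 14; now {13}
extract-max → 13; now {}
insert 17 → {17}
extract-max → 17; now {}
insert 21 → {21}
insert 47 → {47, 21}
insert 10 → {47, 21, 10}
insert 38 → {47, 38, 21, 10}
extract-max → 47; now {38, 21, 10}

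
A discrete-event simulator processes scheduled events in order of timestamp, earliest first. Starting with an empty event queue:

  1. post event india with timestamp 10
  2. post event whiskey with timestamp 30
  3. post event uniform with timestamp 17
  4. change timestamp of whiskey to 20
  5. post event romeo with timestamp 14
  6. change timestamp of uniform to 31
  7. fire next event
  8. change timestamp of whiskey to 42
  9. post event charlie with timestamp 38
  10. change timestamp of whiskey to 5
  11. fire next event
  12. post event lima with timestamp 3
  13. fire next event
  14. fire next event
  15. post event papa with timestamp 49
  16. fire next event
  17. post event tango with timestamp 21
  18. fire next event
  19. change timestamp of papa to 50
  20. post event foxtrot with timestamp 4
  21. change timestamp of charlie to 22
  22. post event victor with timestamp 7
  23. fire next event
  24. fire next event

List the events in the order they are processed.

add india (timestamp 10) → {india:10}
add whiskey (timestamp 30) → {india:10, whiskey:30}
add uniform (timestamp 17) → {india:10, uniform:17, whiskey:30}
update whiskey to timestamp 20 → {india:10, uniform:17, whiskey:20}
add romeo (timestamp 14) → {india:10, romeo:14, uniform:17, whiskey:20}
update uniform to timestamp 31 → {india:10, romeo:14, whiskey:20, uniform:31}
fire next event → india; now {romeo:14, whiskey:20, uniform:31}
update whiskey to timestamp 42 → {romeo:14, uniform:31, whiskey:42}
add charlie (timestamp 38) → {romeo:14, uniform:31, charlie:38, whiskey:42}
update whiskey to timestamp 5 → {whiskey:5, romeo:14, uniform:31, charlie:38}
fire next event → whiskey; now {romeo:14, uniform:31, charlie:38}
add lima (timestamp 3) → {lima:3, romeo:14, uniform:31, charlie:38}
fire next event → lima; now {romeo:14, uniform:31, charlie:38}
fire next event → romeo; now {uniform:31, charlie:38}
add papa (timestamp 49) → {uniform:31, charlie:38, papa:49}
fire next event → uniform; now {charlie:38, papa:49}
add tango (timestamp 21) → {tango:21, charlie:38, papa:49}
fire next event → tango; now {charlie:38, papa:49}
update papa to timestamp 50 → {charlie:38, papa:50}
add foxtrot (timestamp 4) → {foxtrot:4, charlie:38, papa:50}
update charlie to timestamp 22 → {foxtrot:4, charlie:22, papa:50}
add victor (timestamp 7) → {foxtrot:4, victor:7, charlie:22, papa:50}
fire next event → foxtrot; now {victor:7, charlie:22, papa:50}
fire next event → victor; now {charlie:22, papa:50}

india, whiskey, lima, romeo, uniform, tango, foxtrot, victor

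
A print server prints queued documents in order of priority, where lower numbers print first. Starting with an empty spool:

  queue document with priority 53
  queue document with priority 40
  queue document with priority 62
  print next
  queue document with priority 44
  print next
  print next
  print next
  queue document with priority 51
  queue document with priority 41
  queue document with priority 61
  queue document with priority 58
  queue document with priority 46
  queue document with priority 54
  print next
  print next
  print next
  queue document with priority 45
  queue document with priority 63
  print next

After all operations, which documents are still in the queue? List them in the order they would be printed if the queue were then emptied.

[54, 58, 61, 63]

insert 53 → {53}
insert 40 → {40, 53}
insert 62 → {40, 53, 62}
print next → 40; now {53, 62}
insert 44 → {44, 53, 62}
print next → 44; now {53, 62}
print next → 53; now {62}
print next → 62; now {}
insert 51 → {51}
insert 41 → {41, 51}
insert 61 → {41, 51, 61}
insert 58 → {41, 51, 58, 61}
insert 46 → {41, 46, 51, 58, 61}
insert 54 → {41, 46, 51, 54, 58, 61}
print next → 41; now {46, 51, 54, 58, 61}
print next → 46; now {51, 54, 58, 61}
print next → 51; now {54, 58, 61}
insert 45 → {45, 54, 58, 61}
insert 63 → {45, 54, 58, 61, 63}
print next → 45; now {54, 58, 61, 63}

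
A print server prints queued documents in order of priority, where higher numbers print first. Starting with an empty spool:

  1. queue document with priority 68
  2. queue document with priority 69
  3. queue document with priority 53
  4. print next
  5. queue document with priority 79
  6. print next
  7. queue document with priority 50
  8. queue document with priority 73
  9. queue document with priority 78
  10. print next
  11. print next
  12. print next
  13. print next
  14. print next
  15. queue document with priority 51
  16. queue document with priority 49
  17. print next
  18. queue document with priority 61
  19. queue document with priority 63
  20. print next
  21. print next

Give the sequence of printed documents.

69 → 79 → 78 → 73 → 68 → 53 → 50 → 51 → 63 → 61

insert 68 → {68}
insert 69 → {69, 68}
insert 53 → {69, 68, 53}
print next → 69; now {68, 53}
insert 79 → {79, 68, 53}
print next → 79; now {68, 53}
insert 50 → {68, 53, 50}
insert 73 → {73, 68, 53, 50}
insert 78 → {78, 73, 68, 53, 50}
print next → 78; now {73, 68, 53, 50}
print next → 73; now {68, 53, 50}
print next → 68; now {53, 50}
print next → 53; now {50}
print next → 50; now {}
insert 51 → {51}
insert 49 → {51, 49}
print next → 51; now {49}
insert 61 → {61, 49}
insert 63 → {63, 61, 49}
print next → 63; now {61, 49}
print next → 61; now {49}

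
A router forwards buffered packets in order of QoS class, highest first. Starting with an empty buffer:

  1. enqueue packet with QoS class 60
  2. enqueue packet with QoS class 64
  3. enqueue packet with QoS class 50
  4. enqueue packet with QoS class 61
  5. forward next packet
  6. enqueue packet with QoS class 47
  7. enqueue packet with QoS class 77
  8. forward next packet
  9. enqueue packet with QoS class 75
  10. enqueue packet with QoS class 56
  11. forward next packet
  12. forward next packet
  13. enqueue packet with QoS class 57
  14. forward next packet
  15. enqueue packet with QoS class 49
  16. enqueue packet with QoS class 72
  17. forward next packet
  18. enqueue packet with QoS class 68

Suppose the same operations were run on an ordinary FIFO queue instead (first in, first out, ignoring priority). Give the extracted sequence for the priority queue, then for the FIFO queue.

insert 60 → {60}
insert 64 → {64, 60}
insert 50 → {64, 60, 50}
insert 61 → {64, 61, 60, 50}
forward next packet → 64; now {61, 60, 50}
insert 47 → {61, 60, 50, 47}
insert 77 → {77, 61, 60, 50, 47}
forward next packet → 77; now {61, 60, 50, 47}
insert 75 → {75, 61, 60, 50, 47}
insert 56 → {75, 61, 60, 56, 50, 47}
forward next packet → 75; now {61, 60, 56, 50, 47}
forward next packet → 61; now {60, 56, 50, 47}
insert 57 → {60, 57, 56, 50, 47}
forward next packet → 60; now {57, 56, 50, 47}
insert 49 → {57, 56, 50, 49, 47}
insert 72 → {72, 57, 56, 50, 49, 47}
forward next packet → 72; now {57, 56, 50, 49, 47}
insert 68 → {68, 57, 56, 50, 49, 47}

priority queue: 64, 77, 75, 61, 60, 72; FIFO queue: 60, 64, 50, 61, 47, 77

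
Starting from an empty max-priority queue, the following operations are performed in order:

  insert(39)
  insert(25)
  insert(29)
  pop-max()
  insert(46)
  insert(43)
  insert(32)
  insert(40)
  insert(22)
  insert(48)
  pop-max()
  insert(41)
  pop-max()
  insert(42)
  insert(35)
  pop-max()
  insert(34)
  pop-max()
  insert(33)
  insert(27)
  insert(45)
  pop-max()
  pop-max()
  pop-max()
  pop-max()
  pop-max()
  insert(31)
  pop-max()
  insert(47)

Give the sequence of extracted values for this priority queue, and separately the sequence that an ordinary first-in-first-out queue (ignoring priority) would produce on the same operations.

priority queue: [39, 48, 46, 43, 42, 45, 41, 40, 35, 34, 33]; FIFO queue: 39 → 25 → 29 → 46 → 43 → 32 → 40 → 22 → 48 → 41 → 42

insert 39 → {39}
insert 25 → {39, 25}
insert 29 → {39, 29, 25}
pop-max → 39; now {29, 25}
insert 46 → {46, 29, 25}
insert 43 → {46, 43, 29, 25}
insert 32 → {46, 43, 32, 29, 25}
insert 40 → {46, 43, 40, 32, 29, 25}
insert 22 → {46, 43, 40, 32, 29, 25, 22}
insert 48 → {48, 46, 43, 40, 32, 29, 25, 22}
pop-max → 48; now {46, 43, 40, 32, 29, 25, 22}
insert 41 → {46, 43, 41, 40, 32, 29, 25, 22}
pop-max → 46; now {43, 41, 40, 32, 29, 25, 22}
insert 42 → {43, 42, 41, 40, 32, 29, 25, 22}
insert 35 → {43, 42, 41, 40, 35, 32, 29, 25, 22}
pop-max → 43; now {42, 41, 40, 35, 32, 29, 25, 22}
insert 34 → {42, 41, 40, 35, 34, 32, 29, 25, 22}
pop-max → 42; now {41, 40, 35, 34, 32, 29, 25, 22}
insert 33 → {41, 40, 35, 34, 33, 32, 29, 25, 22}
insert 27 → {41, 40, 35, 34, 33, 32, 29, 27, 25, 22}
insert 45 → {45, 41, 40, 35, 34, 33, 32, 29, 27, 25, 22}
pop-max → 45; now {41, 40, 35, 34, 33, 32, 29, 27, 25, 22}
pop-max → 41; now {40, 35, 34, 33, 32, 29, 27, 25, 22}
pop-max → 40; now {35, 34, 33, 32, 29, 27, 25, 22}
pop-max → 35; now {34, 33, 32, 29, 27, 25, 22}
pop-max → 34; now {33, 32, 29, 27, 25, 22}
insert 31 → {33, 32, 31, 29, 27, 25, 22}
pop-max → 33; now {32, 31, 29, 27, 25, 22}
insert 47 → {47, 32, 31, 29, 27, 25, 22}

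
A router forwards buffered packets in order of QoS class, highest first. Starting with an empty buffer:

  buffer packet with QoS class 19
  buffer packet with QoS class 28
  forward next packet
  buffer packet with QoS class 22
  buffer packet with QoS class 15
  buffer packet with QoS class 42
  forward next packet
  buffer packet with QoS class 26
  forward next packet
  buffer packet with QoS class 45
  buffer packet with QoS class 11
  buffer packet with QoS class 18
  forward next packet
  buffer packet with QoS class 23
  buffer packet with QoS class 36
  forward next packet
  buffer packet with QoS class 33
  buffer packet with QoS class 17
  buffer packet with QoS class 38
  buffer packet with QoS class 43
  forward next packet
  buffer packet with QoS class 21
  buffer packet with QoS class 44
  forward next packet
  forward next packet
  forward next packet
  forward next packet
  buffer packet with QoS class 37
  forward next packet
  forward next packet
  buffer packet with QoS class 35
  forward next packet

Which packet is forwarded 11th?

insert 19 → {19}
insert 28 → {28, 19}
forward next packet → 28; now {19}
insert 22 → {22, 19}
insert 15 → {22, 19, 15}
insert 42 → {42, 22, 19, 15}
forward next packet → 42; now {22, 19, 15}
insert 26 → {26, 22, 19, 15}
forward next packet → 26; now {22, 19, 15}
insert 45 → {45, 22, 19, 15}
insert 11 → {45, 22, 19, 15, 11}
insert 18 → {45, 22, 19, 18, 15, 11}
forward next packet → 45; now {22, 19, 18, 15, 11}
insert 23 → {23, 22, 19, 18, 15, 11}
insert 36 → {36, 23, 22, 19, 18, 15, 11}
forward next packet → 36; now {23, 22, 19, 18, 15, 11}
insert 33 → {33, 23, 22, 19, 18, 15, 11}
insert 17 → {33, 23, 22, 19, 18, 17, 15, 11}
insert 38 → {38, 33, 23, 22, 19, 18, 17, 15, 11}
insert 43 → {43, 38, 33, 23, 22, 19, 18, 17, 15, 11}
forward next packet → 43; now {38, 33, 23, 22, 19, 18, 17, 15, 11}
insert 21 → {38, 33, 23, 22, 21, 19, 18, 17, 15, 11}
insert 44 → {44, 38, 33, 23, 22, 21, 19, 18, 17, 15, 11}
forward next packet → 44; now {38, 33, 23, 22, 21, 19, 18, 17, 15, 11}
forward next packet → 38; now {33, 23, 22, 21, 19, 18, 17, 15, 11}
forward next packet → 33; now {23, 22, 21, 19, 18, 17, 15, 11}
forward next packet → 23; now {22, 21, 19, 18, 17, 15, 11}
insert 37 → {37, 22, 21, 19, 18, 17, 15, 11}
forward next packet → 37; now {22, 21, 19, 18, 17, 15, 11}
forward next packet → 22; now {21, 19, 18, 17, 15, 11}
insert 35 → {35, 21, 19, 18, 17, 15, 11}
forward next packet → 35; now {21, 19, 18, 17, 15, 11}

37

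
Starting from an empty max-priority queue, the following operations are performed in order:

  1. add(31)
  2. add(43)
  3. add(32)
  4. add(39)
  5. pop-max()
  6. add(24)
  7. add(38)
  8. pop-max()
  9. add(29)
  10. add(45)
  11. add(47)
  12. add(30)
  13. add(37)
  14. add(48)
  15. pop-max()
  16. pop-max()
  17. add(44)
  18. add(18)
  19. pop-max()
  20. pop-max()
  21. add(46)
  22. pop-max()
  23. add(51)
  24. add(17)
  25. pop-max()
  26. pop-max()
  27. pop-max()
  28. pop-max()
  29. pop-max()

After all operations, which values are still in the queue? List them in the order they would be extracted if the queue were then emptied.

30 → 29 → 24 → 18 → 17

insert 31 → {31}
insert 43 → {43, 31}
insert 32 → {43, 32, 31}
insert 39 → {43, 39, 32, 31}
pop-max → 43; now {39, 32, 31}
insert 24 → {39, 32, 31, 24}
insert 38 → {39, 38, 32, 31, 24}
pop-max → 39; now {38, 32, 31, 24}
insert 29 → {38, 32, 31, 29, 24}
insert 45 → {45, 38, 32, 31, 29, 24}
insert 47 → {47, 45, 38, 32, 31, 29, 24}
insert 30 → {47, 45, 38, 32, 31, 30, 29, 24}
insert 37 → {47, 45, 38, 37, 32, 31, 30, 29, 24}
insert 48 → {48, 47, 45, 38, 37, 32, 31, 30, 29, 24}
pop-max → 48; now {47, 45, 38, 37, 32, 31, 30, 29, 24}
pop-max → 47; now {45, 38, 37, 32, 31, 30, 29, 24}
insert 44 → {45, 44, 38, 37, 32, 31, 30, 29, 24}
insert 18 → {45, 44, 38, 37, 32, 31, 30, 29, 24, 18}
pop-max → 45; now {44, 38, 37, 32, 31, 30, 29, 24, 18}
pop-max → 44; now {38, 37, 32, 31, 30, 29, 24, 18}
insert 46 → {46, 38, 37, 32, 31, 30, 29, 24, 18}
pop-max → 46; now {38, 37, 32, 31, 30, 29, 24, 18}
insert 51 → {51, 38, 37, 32, 31, 30, 29, 24, 18}
insert 17 → {51, 38, 37, 32, 31, 30, 29, 24, 18, 17}
pop-max → 51; now {38, 37, 32, 31, 30, 29, 24, 18, 17}
pop-max → 38; now {37, 32, 31, 30, 29, 24, 18, 17}
pop-max → 37; now {32, 31, 30, 29, 24, 18, 17}
pop-max → 32; now {31, 30, 29, 24, 18, 17}
pop-max → 31; now {30, 29, 24, 18, 17}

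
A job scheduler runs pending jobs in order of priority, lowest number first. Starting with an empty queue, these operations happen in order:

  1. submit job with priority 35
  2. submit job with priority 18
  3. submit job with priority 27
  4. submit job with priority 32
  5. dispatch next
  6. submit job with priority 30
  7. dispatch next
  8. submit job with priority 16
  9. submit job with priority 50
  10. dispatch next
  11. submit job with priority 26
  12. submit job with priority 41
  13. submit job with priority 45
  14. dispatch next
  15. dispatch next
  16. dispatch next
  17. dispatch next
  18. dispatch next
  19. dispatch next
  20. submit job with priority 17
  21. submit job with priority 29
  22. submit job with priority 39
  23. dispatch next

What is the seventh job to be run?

insert 35 → {35}
insert 18 → {18, 35}
insert 27 → {18, 27, 35}
insert 32 → {18, 27, 32, 35}
dispatch next → 18; now {27, 32, 35}
insert 30 → {27, 30, 32, 35}
dispatch next → 27; now {30, 32, 35}
insert 16 → {16, 30, 32, 35}
insert 50 → {16, 30, 32, 35, 50}
dispatch next → 16; now {30, 32, 35, 50}
insert 26 → {26, 30, 32, 35, 50}
insert 41 → {26, 30, 32, 35, 41, 50}
insert 45 → {26, 30, 32, 35, 41, 45, 50}
dispatch next → 26; now {30, 32, 35, 41, 45, 50}
dispatch next → 30; now {32, 35, 41, 45, 50}
dispatch next → 32; now {35, 41, 45, 50}
dispatch next → 35; now {41, 45, 50}
dispatch next → 41; now {45, 50}
dispatch next → 45; now {50}
insert 17 → {17, 50}
insert 29 → {17, 29, 50}
insert 39 → {17, 29, 39, 50}
dispatch next → 17; now {29, 39, 50}

35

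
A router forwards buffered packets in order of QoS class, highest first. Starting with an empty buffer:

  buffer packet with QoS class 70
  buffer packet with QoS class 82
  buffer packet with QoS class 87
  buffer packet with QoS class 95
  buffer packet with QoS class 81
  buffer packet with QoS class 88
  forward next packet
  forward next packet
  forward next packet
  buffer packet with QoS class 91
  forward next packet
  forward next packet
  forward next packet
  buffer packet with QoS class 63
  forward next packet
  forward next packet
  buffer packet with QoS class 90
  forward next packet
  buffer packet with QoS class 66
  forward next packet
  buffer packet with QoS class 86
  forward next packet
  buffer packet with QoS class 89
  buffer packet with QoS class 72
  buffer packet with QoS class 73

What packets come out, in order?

insert 70 → {70}
insert 82 → {82, 70}
insert 87 → {87, 82, 70}
insert 95 → {95, 87, 82, 70}
insert 81 → {95, 87, 82, 81, 70}
insert 88 → {95, 88, 87, 82, 81, 70}
forward next packet → 95; now {88, 87, 82, 81, 70}
forward next packet → 88; now {87, 82, 81, 70}
forward next packet → 87; now {82, 81, 70}
insert 91 → {91, 82, 81, 70}
forward next packet → 91; now {82, 81, 70}
forward next packet → 82; now {81, 70}
forward next packet → 81; now {70}
insert 63 → {70, 63}
forward next packet → 70; now {63}
forward next packet → 63; now {}
insert 90 → {90}
forward next packet → 90; now {}
insert 66 → {66}
forward next packet → 66; now {}
insert 86 → {86}
forward next packet → 86; now {}
insert 89 → {89}
insert 72 → {89, 72}
insert 73 → {89, 73, 72}

95 → 88 → 87 → 91 → 82 → 81 → 70 → 63 → 90 → 66 → 86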